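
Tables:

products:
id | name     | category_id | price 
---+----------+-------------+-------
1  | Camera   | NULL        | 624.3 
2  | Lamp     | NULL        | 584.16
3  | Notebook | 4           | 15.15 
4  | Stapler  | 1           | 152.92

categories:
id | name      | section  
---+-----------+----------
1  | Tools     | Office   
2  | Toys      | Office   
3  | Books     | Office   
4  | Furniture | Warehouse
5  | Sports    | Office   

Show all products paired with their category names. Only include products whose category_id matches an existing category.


INNER JOIN keeps only products rows whose category_id matches an id in categories. Walk through each product:
  - product 1 (Camera): category_id=NULL, no match -> dropped
  - product 2 (Lamp): category_id=NULL, no match -> dropped
  - product 3 (Notebook): category_id=4 -> matches Furniture
  - product 4 (Stapler): category_id=1 -> matches Tools
So 2 of 4 rows are dropped.

SQL:
SELECT a.name, b.name AS category
FROM products a
INNER JOIN categories b ON a.category_id = b.id

Result:
name     | category 
---------+----------
Notebook | Furniture
Stapler  | Tools    


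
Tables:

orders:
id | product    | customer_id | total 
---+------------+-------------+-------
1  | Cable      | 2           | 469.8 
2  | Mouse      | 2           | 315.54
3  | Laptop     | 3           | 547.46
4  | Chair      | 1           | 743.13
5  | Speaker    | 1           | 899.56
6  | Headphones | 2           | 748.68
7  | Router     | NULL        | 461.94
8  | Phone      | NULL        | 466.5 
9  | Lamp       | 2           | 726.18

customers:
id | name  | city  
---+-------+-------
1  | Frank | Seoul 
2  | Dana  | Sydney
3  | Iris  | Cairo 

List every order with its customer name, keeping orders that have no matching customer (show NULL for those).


LEFT JOIN keeps every row from orders (the left table); where customer_id has no match in customers, the customer columns become NULL. Walk through each order:
  - order 1 (Cable): customer_id=2 -> matches Dana
  - order 2 (Mouse): customer_id=2 -> matches Dana
  - order 3 (Laptop): customer_id=3 -> matches Iris
  - order 4 (Chair): customer_id=1 -> matches Frank
  - order 5 (Speaker): customer_id=1 -> matches Frank
  - order 6 (Headphones): customer_id=2 -> matches Dana
  - order 7 (Router): customer_id=NULL, no match -> kept with NULL
  - order 8 (Phone): customer_id=NULL, no match -> kept with NULL
  - order 9 (Lamp): customer_id=2 -> matches Dana
All 9 rows appear; 2 have NULL customer.

SQL:
SELECT a.product, b.name AS customer
FROM orders a
LEFT JOIN customers b ON a.customer_id = b.id

Result:
product    | customer
-----------+---------
Cable      | Dana    
Mouse      | Dana    
Laptop     | Iris    
Chair      | Frank   
Speaker    | Frank   
Headphones | Dana    
Router     | NULL    
Phone      | NULL    
Lamp       | Dana    


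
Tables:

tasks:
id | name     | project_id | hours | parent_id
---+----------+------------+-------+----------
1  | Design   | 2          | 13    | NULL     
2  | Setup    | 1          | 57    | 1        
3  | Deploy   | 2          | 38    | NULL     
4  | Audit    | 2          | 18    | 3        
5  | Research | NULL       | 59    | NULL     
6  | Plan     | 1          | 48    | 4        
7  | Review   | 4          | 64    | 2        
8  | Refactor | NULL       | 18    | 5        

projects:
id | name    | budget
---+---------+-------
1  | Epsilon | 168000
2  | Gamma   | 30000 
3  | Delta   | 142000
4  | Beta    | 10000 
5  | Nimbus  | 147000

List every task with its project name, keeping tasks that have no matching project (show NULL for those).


LEFT JOIN keeps every row from tasks (the left table); where project_id has no match in projects, the project columns become NULL. Walk through each task:
  - task 1 (Design): project_id=2 -> matches Gamma
  - task 2 (Setup): project_id=1 -> matches Epsilon
  - task 3 (Deploy): project_id=2 -> matches Gamma
  - task 4 (Audit): project_id=2 -> matches Gamma
  - task 5 (Research): project_id=NULL, no match -> kept with NULL
  - task 6 (Plan): project_id=1 -> matches Epsilon
  - task 7 (Review): project_id=4 -> matches Beta
  - task 8 (Refactor): project_id=NULL, no match -> kept with NULL
All 8 rows appear; 2 have NULL project.

SQL:
SELECT a.name, b.name AS project
FROM tasks a
LEFT JOIN projects b ON a.project_id = b.id

Result:
name     | project
---------+--------
Design   | Gamma  
Setup    | Epsilon
Deploy   | Gamma  
Audit    | Gamma  
Research | NULL   
Plan     | Epsilon
Review   | Beta   
Refactor | NULL   


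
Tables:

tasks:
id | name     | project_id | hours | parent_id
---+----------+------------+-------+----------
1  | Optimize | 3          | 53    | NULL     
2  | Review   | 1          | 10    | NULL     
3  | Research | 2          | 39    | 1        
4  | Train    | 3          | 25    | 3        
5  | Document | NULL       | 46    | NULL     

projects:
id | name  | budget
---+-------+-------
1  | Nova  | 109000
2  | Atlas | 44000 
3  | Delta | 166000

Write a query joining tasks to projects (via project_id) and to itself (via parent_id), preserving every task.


Two LEFT JOINs from the same base table tasks: one to projects via project_id, one to tasks itself via parent_id. Both are LEFT so every task is preserved.
Match against projects:
  - task 1 (Optimize): project_id=3 -> matches Delta
  - task 2 (Review): project_id=1 -> matches Nova
  - task 3 (Research): project_id=2 -> matches Atlas
  - task 4 (Train): project_id=3 -> matches Delta
  - task 5 (Document): project_id=NULL, no match -> kept with NULL
Match against tasks (self):
  - task 1 (Optimize): parent_id=NULL -> NULL
  - task 2 (Review): parent_id=NULL -> NULL
  - task 3 (Research): parent_id=1 -> Optimize
  - task 4 (Train): parent_id=3 -> Research
  - task 5 (Document): parent_id=NULL -> NULL

SQL:
SELECT a.name, b.name AS project, c.name AS parent
FROM tasks a
LEFT JOIN projects b ON a.project_id = b.id
LEFT JOIN tasks c ON a.parent_id = c.id

Result:
name     | project | parent  
---------+---------+---------
Optimize | Delta   | NULL    
Review   | Nova    | NULL    
Research | Atlas   | Optimize
Train    | Delta   | Research
Document | NULL    | NULL    


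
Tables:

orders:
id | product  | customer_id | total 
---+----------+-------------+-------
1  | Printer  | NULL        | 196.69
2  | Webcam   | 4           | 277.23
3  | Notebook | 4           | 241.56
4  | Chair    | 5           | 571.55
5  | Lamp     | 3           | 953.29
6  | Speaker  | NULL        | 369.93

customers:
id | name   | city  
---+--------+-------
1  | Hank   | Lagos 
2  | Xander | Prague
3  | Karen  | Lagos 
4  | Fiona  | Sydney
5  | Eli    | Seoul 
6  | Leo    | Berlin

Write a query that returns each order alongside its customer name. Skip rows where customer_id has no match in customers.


INNER JOIN keeps only orders rows whose customer_id matches an id in customers. Walk through each order:
  - order 1 (Printer): customer_id=NULL, no match -> dropped
  - order 2 (Webcam): customer_id=4 -> matches Fiona
  - order 3 (Notebook): customer_id=4 -> matches Fiona
  - order 4 (Chair): customer_id=5 -> matches Eli
  - order 5 (Lamp): customer_id=3 -> matches Karen
  - order 6 (Speaker): customer_id=NULL, no match -> dropped
So 2 of 6 rows are dropped.

SQL:
SELECT a.product, b.name AS customer
FROM orders a
INNER JOIN customers b ON a.customer_id = b.id

Result:
product  | customer
---------+---------
Webcam   | Fiona   
Notebook | Fiona   
Chair    | Eli     
Lamp     | Karen   


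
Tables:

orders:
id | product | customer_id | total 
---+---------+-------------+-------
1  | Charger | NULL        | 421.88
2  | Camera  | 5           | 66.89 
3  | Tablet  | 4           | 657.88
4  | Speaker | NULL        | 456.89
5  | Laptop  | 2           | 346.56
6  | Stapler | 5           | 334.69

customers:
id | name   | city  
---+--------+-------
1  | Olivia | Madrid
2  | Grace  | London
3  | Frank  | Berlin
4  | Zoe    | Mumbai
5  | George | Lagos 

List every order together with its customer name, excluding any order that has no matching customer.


INNER JOIN keeps only orders rows whose customer_id matches an id in customers. Walk through each order:
  - order 1 (Charger): customer_id=NULL, no match -> dropped
  - order 2 (Camera): customer_id=5 -> matches George
  - order 3 (Tablet): customer_id=4 -> matches Zoe
  - order 4 (Speaker): customer_id=NULL, no match -> dropped
  - order 5 (Laptop): customer_id=2 -> matches Grace
  - order 6 (Stapler): customer_id=5 -> matches George
So 2 of 6 rows are dropped.

SQL:
SELECT a.product, b.name AS customer
FROM orders a
INNER JOIN customers b ON a.customer_id = b.id

Result:
product | customer
--------+---------
Camera  | George  
Tablet  | Zoe     
Laptop  | Grace   
Stapler | George  


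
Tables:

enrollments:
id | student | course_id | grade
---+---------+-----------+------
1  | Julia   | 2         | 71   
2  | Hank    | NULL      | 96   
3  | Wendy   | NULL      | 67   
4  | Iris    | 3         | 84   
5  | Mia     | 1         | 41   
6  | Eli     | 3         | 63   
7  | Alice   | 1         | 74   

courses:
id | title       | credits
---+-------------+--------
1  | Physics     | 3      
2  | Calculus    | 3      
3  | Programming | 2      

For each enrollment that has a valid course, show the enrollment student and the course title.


INNER JOIN keeps only enrollments rows whose course_id matches an id in courses. Walk through each enrollment:
  - enrollment 1 (Julia): course_id=2 -> matches Calculus
  - enrollment 2 (Hank): course_id=NULL, no match -> dropped
  - enrollment 3 (Wendy): course_id=NULL, no match -> dropped
  - enrollment 4 (Iris): course_id=3 -> matches Programming
  - enrollment 5 (Mia): course_id=1 -> matches Physics
  - enrollment 6 (Eli): course_id=3 -> matches Programming
  - enrollment 7 (Alice): course_id=1 -> matches Physics
So 2 of 7 rows are dropped.

SQL:
SELECT a.student, b.title AS course
FROM enrollments a
INNER JOIN courses b ON a.course_id = b.id

Result:
student | course     
--------+------------
Julia   | Calculus   
Iris    | Programming
Mia     | Physics    
Eli     | Programming
Alice   | Physics    


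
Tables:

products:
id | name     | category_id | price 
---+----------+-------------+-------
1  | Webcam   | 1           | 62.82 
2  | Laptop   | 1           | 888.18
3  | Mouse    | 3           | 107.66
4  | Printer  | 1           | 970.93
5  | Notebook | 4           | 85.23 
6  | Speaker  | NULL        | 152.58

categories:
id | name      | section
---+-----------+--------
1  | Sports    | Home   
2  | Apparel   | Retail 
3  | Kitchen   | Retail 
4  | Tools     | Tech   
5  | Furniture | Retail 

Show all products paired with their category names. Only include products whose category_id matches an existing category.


INNER JOIN keeps only products rows whose category_id matches an id in categories. Walk through each product:
  - product 1 (Webcam): category_id=1 -> matches Sports
  - product 2 (Laptop): category_id=1 -> matches Sports
  - product 3 (Mouse): category_id=3 -> matches Kitchen
  - product 4 (Printer): category_id=1 -> matches Sports
  - product 5 (Notebook): category_id=4 -> matches Tools
  - product 6 (Speaker): category_id=NULL, no match -> dropped
So 1 of 6 rows is dropped.

SQL:
SELECT a.name, b.name AS category
FROM products a
INNER JOIN categories b ON a.category_id = b.id

Result:
name     | category
---------+---------
Webcam   | Sports  
Laptop   | Sports  
Mouse    | Kitchen 
Printer  | Sports  
Notebook | Tools   


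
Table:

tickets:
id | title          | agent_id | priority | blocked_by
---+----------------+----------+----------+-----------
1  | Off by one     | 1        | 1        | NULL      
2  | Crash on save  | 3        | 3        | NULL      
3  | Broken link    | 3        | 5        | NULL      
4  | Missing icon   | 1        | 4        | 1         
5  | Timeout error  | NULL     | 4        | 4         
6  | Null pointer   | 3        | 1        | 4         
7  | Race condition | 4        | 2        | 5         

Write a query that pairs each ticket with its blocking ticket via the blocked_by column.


This is a self-join: tickets is joined to a second copy of itself, matching each row's blocked_by to another row's id. Use LEFT JOIN so rows with blocked_by=NULL are kept.
  - ticket 1 (Off by one): blocked_by=NULL -> NULL
  - ticket 2 (Crash on save): blocked_by=NULL -> NULL
  - ticket 3 (Broken link): blocked_by=NULL -> NULL
  - ticket 4 (Missing icon): blocked_by=1 -> Off by one
  - ticket 5 (Timeout error): blocked_by=4 -> Missing icon
  - ticket 6 (Null pointer): blocked_by=4 -> Missing icon
  - ticket 7 (Race condition): blocked_by=5 -> Timeout error

SQL:
SELECT a.title AS item, b.title AS blocked_by
FROM tickets a
LEFT JOIN tickets b ON a.blocked_by = b.id

Result:
item           | blocked_by   
---------------+--------------
Off by one     | NULL         
Crash on save  | NULL         
Broken link    | NULL         
Missing icon   | Off by one   
Timeout error  | Missing icon 
Null pointer   | Missing icon 
Race condition | Timeout error


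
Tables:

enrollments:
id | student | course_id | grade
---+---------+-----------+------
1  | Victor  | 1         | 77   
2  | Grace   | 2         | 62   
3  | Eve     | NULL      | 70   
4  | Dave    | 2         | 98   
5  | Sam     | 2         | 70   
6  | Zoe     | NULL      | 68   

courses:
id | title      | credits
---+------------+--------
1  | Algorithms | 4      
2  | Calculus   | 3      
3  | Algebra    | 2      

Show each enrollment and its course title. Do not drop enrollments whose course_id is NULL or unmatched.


LEFT JOIN keeps every row from enrollments (the left table); where course_id has no match in courses, the course columns become NULL. Walk through each enrollment:
  - enrollment 1 (Victor): course_id=1 -> matches Algorithms
  - enrollment 2 (Grace): course_id=2 -> matches Calculus
  - enrollment 3 (Eve): course_id=NULL, no match -> kept with NULL
  - enrollment 4 (Dave): course_id=2 -> matches Calculus
  - enrollment 5 (Sam): course_id=2 -> matches Calculus
  - enrollment 6 (Zoe): course_id=NULL, no match -> kept with NULL
All 6 rows appear; 2 have NULL course.

SQL:
SELECT a.student, b.title AS course
FROM enrollments a
LEFT JOIN courses b ON a.course_id = b.id

Result:
student | course    
--------+-----------
Victor  | Algorithms
Grace   | Calculus  
Eve     | NULL      
Dave    | Calculus  
Sam     | Calculus  
Zoe     | NULL      


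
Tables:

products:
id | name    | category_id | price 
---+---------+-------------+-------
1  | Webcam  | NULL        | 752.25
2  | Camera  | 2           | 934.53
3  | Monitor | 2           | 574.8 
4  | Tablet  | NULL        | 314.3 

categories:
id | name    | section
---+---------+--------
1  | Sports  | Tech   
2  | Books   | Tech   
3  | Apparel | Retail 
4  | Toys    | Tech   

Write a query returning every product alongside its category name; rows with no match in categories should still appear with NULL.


LEFT JOIN keeps every row from products (the left table); where category_id has no match in categories, the category columns become NULL. Walk through each product:
  - product 1 (Webcam): category_id=NULL, no match -> kept with NULL
  - product 2 (Camera): category_id=2 -> matches Books
  - product 3 (Monitor): category_id=2 -> matches Books
  - product 4 (Tablet): category_id=NULL, no match -> kept with NULL
All 4 rows appear; 2 have NULL category.

SQL:
SELECT a.name, b.name AS category
FROM products a
LEFT JOIN categories b ON a.category_id = b.id

Result:
name    | category
--------+---------
Webcam  | NULL    
Camera  | Books   
Monitor | Books   
Tablet  | NULL    


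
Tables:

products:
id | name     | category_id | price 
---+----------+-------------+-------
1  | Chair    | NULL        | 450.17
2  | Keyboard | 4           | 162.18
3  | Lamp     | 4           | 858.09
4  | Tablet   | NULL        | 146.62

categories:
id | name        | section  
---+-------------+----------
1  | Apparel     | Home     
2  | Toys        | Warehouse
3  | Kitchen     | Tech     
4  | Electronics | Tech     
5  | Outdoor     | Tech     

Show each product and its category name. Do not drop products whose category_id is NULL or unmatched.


LEFT JOIN keeps every row from products (the left table); where category_id has no match in categories, the category columns become NULL. Walk through each product:
  - product 1 (Chair): category_id=NULL, no match -> kept with NULL
  - product 2 (Keyboard): category_id=4 -> matches Electronics
  - product 3 (Lamp): category_id=4 -> matches Electronics
  - product 4 (Tablet): category_id=NULL, no match -> kept with NULL
All 4 rows appear; 2 have NULL category.

SQL:
SELECT a.name, b.name AS category
FROM products a
LEFT JOIN categories b ON a.category_id = b.id

Result:
name     | category   
---------+------------
Chair    | NULL       
Keyboard | Electronics
Lamp     | Electronics
Tablet   | NULL       


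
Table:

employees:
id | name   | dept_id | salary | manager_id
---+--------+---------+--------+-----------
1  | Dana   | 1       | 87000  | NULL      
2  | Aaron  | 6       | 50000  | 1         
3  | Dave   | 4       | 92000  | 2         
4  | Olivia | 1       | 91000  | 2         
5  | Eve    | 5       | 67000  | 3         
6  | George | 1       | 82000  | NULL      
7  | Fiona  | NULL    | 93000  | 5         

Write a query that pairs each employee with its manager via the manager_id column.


This is a self-join: employees is joined to a second copy of itself, matching each row's manager_id to another row's id. Use LEFT JOIN so rows with manager_id=NULL are kept.
  - employee 1 (Dana): manager_id=NULL -> NULL
  - employee 2 (Aaron): manager_id=1 -> Dana
  - employee 3 (Dave): manager_id=2 -> Aaron
  - employee 4 (Olivia): manager_id=2 -> Aaron
  - employee 5 (Eve): manager_id=3 -> Dave
  - employee 6 (George): manager_id=NULL -> NULL
  - employee 7 (Fiona): manager_id=5 -> Eve

SQL:
SELECT a.name AS item, b.name AS manager
FROM employees a
LEFT JOIN employees b ON a.manager_id = b.id

Result:
item   | manager
-------+--------
Dana   | NULL   
Aaron  | Dana   
Dave   | Aaron  
Olivia | Aaron  
Eve    | Dave   
George | NULL   
Fiona  | Eve    


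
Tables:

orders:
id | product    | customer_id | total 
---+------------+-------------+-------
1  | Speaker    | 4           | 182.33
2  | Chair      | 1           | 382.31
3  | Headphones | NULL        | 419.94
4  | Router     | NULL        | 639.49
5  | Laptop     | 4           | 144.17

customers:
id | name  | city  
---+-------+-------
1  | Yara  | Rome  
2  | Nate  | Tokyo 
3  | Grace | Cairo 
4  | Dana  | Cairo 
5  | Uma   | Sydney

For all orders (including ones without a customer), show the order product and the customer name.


LEFT JOIN keeps every row from orders (the left table); where customer_id has no match in customers, the customer columns become NULL. Walk through each order:
  - order 1 (Speaker): customer_id=4 -> matches Dana
  - order 2 (Chair): customer_id=1 -> matches Yara
  - order 3 (Headphones): customer_id=NULL, no match -> kept with NULL
  - order 4 (Router): customer_id=NULL, no match -> kept with NULL
  - order 5 (Laptop): customer_id=4 -> matches Dana
All 5 rows appear; 2 have NULL customer.

SQL:
SELECT a.product, b.name AS customer
FROM orders a
LEFT JOIN customers b ON a.customer_id = b.id

Result:
product    | customer
-----------+---------
Speaker    | Dana    
Chair      | Yara    
Headphones | NULL    
Router     | NULL    
Laptop     | Dana    


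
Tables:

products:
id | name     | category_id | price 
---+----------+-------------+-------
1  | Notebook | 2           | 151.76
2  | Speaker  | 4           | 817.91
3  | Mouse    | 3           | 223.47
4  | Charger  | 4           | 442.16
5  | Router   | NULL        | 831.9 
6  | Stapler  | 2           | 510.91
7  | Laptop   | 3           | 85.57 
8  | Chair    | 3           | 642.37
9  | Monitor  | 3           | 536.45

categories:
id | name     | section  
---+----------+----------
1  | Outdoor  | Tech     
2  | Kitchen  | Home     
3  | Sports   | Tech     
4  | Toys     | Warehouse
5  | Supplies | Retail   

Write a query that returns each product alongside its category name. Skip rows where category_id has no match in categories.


INNER JOIN keeps only products rows whose category_id matches an id in categories. Walk through each product:
  - product 1 (Notebook): category_id=2 -> matches Kitchen
  - product 2 (Speaker): category_id=4 -> matches Toys
  - product 3 (Mouse): category_id=3 -> matches Sports
  - product 4 (Charger): category_id=4 -> matches Toys
  - product 5 (Router): category_id=NULL, no match -> dropped
  - product 6 (Stapler): category_id=2 -> matches Kitchen
  - product 7 (Laptop): category_id=3 -> matches Sports
  - product 8 (Chair): category_id=3 -> matches Sports
  - product 9 (Monitor): category_id=3 -> matches Sports
So 1 of 9 rows is dropped.

SQL:
SELECT a.name, b.name AS category
FROM products a
INNER JOIN categories b ON a.category_id = b.id

Result:
name     | category
---------+---------
Notebook | Kitchen 
Speaker  | Toys    
Mouse    | Sports  
Charger  | Toys    
Stapler  | Kitchen 
Laptop   | Sports  
Chair    | Sports  
Monitor  | Sports  


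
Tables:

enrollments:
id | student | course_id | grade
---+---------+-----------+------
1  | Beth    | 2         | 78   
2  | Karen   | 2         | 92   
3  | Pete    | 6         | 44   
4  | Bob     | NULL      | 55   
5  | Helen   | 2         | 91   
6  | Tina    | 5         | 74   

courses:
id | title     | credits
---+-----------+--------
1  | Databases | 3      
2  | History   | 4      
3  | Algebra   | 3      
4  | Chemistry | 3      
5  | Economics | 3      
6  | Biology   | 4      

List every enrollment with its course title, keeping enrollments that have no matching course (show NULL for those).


LEFT JOIN keeps every row from enrollments (the left table); where course_id has no match in courses, the course columns become NULL. Walk through each enrollment:
  - enrollment 1 (Beth): course_id=2 -> matches History
  - enrollment 2 (Karen): course_id=2 -> matches History
  - enrollment 3 (Pete): course_id=6 -> matches Biology
  - enrollment 4 (Bob): course_id=NULL, no match -> kept with NULL
  - enrollment 5 (Helen): course_id=2 -> matches History
  - enrollment 6 (Tina): course_id=5 -> matches Economics
All 6 rows appear; 1 has NULL course.

SQL:
SELECT a.student, b.title AS course
FROM enrollments a
LEFT JOIN courses b ON a.course_id = b.id

Result:
student | course   
--------+----------
Beth    | History  
Karen   | History  
Pete    | Biology  
Bob     | NULL     
Helen   | History  
Tina    | Economics


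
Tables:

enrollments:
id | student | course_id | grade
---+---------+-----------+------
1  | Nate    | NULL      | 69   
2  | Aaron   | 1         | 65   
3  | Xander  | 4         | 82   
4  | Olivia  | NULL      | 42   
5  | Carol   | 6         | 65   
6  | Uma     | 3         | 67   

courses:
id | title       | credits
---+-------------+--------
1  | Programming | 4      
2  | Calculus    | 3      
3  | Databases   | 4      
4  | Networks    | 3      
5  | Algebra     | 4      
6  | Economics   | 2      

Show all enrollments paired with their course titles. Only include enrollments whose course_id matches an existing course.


INNER JOIN keeps only enrollments rows whose course_id matches an id in courses. Walk through each enrollment:
  - enrollment 1 (Nate): course_id=NULL, no match -> dropped
  - enrollment 2 (Aaron): course_id=1 -> matches Programming
  - enrollment 3 (Xander): course_id=4 -> matches Networks
  - enrollment 4 (Olivia): course_id=NULL, no match -> dropped
  - enrollment 5 (Carol): course_id=6 -> matches Economics
  - enrollment 6 (Uma): course_id=3 -> matches Databases
So 2 of 6 rows are dropped.

SQL:
SELECT a.student, b.title AS course
FROM enrollments a
INNER JOIN courses b ON a.course_id = b.id

Result:
student | course     
--------+------------
Aaron   | Programming
Xander  | Networks   
Carol   | Economics  
Uma     | Databases  


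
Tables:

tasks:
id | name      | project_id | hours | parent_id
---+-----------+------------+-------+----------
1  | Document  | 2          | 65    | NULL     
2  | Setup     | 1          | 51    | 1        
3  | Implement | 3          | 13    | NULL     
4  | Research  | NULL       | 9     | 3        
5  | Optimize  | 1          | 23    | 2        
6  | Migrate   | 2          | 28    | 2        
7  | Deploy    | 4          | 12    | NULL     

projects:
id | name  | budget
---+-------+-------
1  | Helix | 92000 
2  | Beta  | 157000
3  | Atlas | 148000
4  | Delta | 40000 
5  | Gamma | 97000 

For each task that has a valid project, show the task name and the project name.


INNER JOIN keeps only tasks rows whose project_id matches an id in projects. Walk through each task:
  - task 1 (Document): project_id=2 -> matches Beta
  - task 2 (Setup): project_id=1 -> matches Helix
  - task 3 (Implement): project_id=3 -> matches Atlas
  - task 4 (Research): project_id=NULL, no match -> dropped
  - task 5 (Optimize): project_id=1 -> matches Helix
  - task 6 (Migrate): project_id=2 -> matches Beta
  - task 7 (Deploy): project_id=4 -> matches Delta
So 1 of 7 rows is dropped.

SQL:
SELECT a.name, b.name AS project
FROM tasks a
INNER JOIN projects b ON a.project_id = b.id

Result:
name      | project
----------+--------
Document  | Beta   
Setup     | Helix  
Implement | Atlas  
Optimize  | Helix  
Migrate   | Beta   
Deploy    | Delta  


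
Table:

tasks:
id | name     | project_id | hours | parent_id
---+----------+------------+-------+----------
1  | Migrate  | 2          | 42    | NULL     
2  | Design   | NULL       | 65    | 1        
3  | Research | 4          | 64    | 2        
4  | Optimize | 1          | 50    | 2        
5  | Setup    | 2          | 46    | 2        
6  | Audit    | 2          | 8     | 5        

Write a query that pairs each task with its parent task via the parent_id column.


This is a self-join: tasks is joined to a second copy of itself, matching each row's parent_id to another row's id. Use LEFT JOIN so rows with parent_id=NULL are kept.
  - task 1 (Migrate): parent_id=NULL -> NULL
  - task 2 (Design): parent_id=1 -> Migrate
  - task 3 (Research): parent_id=2 -> Design
  - task 4 (Optimize): parent_id=2 -> Design
  - task 5 (Setup): parent_id=2 -> Design
  - task 6 (Audit): parent_id=5 -> Setup

SQL:
SELECT a.name AS item, b.name AS parent
FROM tasks a
LEFT JOIN tasks b ON a.parent_id = b.id

Result:
item     | parent 
---------+--------
Migrate  | NULL   
Design   | Migrate
Research | Design 
Optimize | Design 
Setup    | Design 
Audit    | Setup  


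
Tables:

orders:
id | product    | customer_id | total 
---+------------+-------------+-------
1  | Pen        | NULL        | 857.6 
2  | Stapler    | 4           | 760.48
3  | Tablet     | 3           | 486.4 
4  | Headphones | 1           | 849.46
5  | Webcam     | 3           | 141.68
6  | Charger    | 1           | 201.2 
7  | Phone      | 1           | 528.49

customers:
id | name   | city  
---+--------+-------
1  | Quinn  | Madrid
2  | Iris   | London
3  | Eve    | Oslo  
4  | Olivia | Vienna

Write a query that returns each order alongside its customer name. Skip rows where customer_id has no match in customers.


INNER JOIN keeps only orders rows whose customer_id matches an id in customers. Walk through each order:
  - order 1 (Pen): customer_id=NULL, no match -> dropped
  - order 2 (Stapler): customer_id=4 -> matches Olivia
  - order 3 (Tablet): customer_id=3 -> matches Eve
  - order 4 (Headphones): customer_id=1 -> matches Quinn
  - order 5 (Webcam): customer_id=3 -> matches Eve
  - order 6 (Charger): customer_id=1 -> matches Quinn
  - order 7 (Phone): customer_id=1 -> matches Quinn
So 1 of 7 rows is dropped.

SQL:
SELECT a.product, b.name AS customer
FROM orders a
INNER JOIN customers b ON a.customer_id = b.id

Result:
product    | customer
-----------+---------
Stapler    | Olivia  
Tablet     | Eve     
Headphones | Quinn   
Webcam     | Eve     
Charger    | Quinn   
Phone      | Quinn   


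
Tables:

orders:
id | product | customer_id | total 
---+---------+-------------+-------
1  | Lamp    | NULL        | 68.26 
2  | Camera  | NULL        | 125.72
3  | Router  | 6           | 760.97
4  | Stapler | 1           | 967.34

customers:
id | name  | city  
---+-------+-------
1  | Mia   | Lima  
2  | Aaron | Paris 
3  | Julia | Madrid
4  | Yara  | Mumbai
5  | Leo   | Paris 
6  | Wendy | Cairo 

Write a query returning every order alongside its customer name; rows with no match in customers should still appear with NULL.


LEFT JOIN keeps every row from orders (the left table); where customer_id has no match in customers, the customer columns become NULL. Walk through each order:
  - order 1 (Lamp): customer_id=NULL, no match -> kept with NULL
  - order 2 (Camera): customer_id=NULL, no match -> kept with NULL
  - order 3 (Router): customer_id=6 -> matches Wendy
  - order 4 (Stapler): customer_id=1 -> matches Mia
All 4 rows appear; 2 have NULL customer.

SQL:
SELECT a.product, b.name AS customer
FROM orders a
LEFT JOIN customers b ON a.customer_id = b.id

Result:
product | customer
--------+---------
Lamp    | NULL    
Camera  | NULL    
Router  | Wendy   
Stapler | Mia     


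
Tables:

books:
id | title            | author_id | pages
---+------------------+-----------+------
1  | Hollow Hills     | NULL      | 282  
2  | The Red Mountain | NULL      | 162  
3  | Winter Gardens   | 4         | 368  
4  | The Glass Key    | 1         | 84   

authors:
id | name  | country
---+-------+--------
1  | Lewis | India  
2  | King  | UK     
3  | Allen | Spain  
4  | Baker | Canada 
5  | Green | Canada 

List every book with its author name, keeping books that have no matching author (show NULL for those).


LEFT JOIN keeps every row from books (the left table); where author_id has no match in authors, the author columns become NULL. Walk through each book:
  - book 1 (Hollow Hills): author_id=NULL, no match -> kept with NULL
  - book 2 (The Red Mountain): author_id=NULL, no match -> kept with NULL
  - book 3 (Winter Gardens): author_id=4 -> matches Baker
  - book 4 (The Glass Key): author_id=1 -> matches Lewis
All 4 rows appear; 2 have NULL author.

SQL:
SELECT a.title, b.name AS author
FROM books a
LEFT JOIN authors b ON a.author_id = b.id

Result:
title            | author
-----------------+-------
Hollow Hills     | NULL  
The Red Mountain | NULL  
Winter Gardens   | Baker 
The Glass Key    | Lewis 


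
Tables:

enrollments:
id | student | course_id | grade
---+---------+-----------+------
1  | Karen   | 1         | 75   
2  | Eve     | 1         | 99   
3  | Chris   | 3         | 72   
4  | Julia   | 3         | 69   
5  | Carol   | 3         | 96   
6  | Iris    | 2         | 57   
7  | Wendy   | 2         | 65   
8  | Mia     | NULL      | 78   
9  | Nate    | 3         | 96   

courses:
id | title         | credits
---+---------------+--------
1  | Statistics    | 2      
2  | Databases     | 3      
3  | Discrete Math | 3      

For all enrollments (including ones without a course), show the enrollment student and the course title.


LEFT JOIN keeps every row from enrollments (the left table); where course_id has no match in courses, the course columns become NULL. Walk through each enrollment:
  - enrollment 1 (Karen): course_id=1 -> matches Statistics
  - enrollment 2 (Eve): course_id=1 -> matches Statistics
  - enrollment 3 (Chris): course_id=3 -> matches Discrete Math
  - enrollment 4 (Julia): course_id=3 -> matches Discrete Math
  - enrollment 5 (Carol): course_id=3 -> matches Discrete Math
  - enrollment 6 (Iris): course_id=2 -> matches Databases
  - enrollment 7 (Wendy): course_id=2 -> matches Databases
  - enrollment 8 (Mia): course_id=NULL, no match -> kept with NULL
  - enrollment 9 (Nate): course_id=3 -> matches Discrete Math
All 9 rows appear; 1 has NULL course.

SQL:
SELECT a.student, b.title AS course
FROM enrollments a
LEFT JOIN courses b ON a.course_id = b.id

Result:
student | course       
--------+--------------
Karen   | Statistics   
Eve     | Statistics   
Chris   | Discrete Math
Julia   | Discrete Math
Carol   | Discrete Math
Iris    | Databases    
Wendy   | Databases    
Mia     | NULL         
Nate    | Discrete Math


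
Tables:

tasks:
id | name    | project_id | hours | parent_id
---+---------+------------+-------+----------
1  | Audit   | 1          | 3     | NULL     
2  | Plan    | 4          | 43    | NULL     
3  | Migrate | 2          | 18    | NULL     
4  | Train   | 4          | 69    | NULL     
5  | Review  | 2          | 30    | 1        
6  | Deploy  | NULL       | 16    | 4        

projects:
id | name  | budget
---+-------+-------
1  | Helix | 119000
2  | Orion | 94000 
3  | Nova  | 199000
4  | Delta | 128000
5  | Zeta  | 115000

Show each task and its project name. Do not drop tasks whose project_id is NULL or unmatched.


LEFT JOIN keeps every row from tasks (the left table); where project_id has no match in projects, the project columns become NULL. Walk through each task:
  - task 1 (Audit): project_id=1 -> matches Helix
  - task 2 (Plan): project_id=4 -> matches Delta
  - task 3 (Migrate): project_id=2 -> matches Orion
  - task 4 (Train): project_id=4 -> matches Delta
  - task 5 (Review): project_id=2 -> matches Orion
  - task 6 (Deploy): project_id=NULL, no match -> kept with NULL
All 6 rows appear; 1 has NULL project.

SQL:
SELECT a.name, b.name AS project
FROM tasks a
LEFT JOIN projects b ON a.project_id = b.id

Result:
name    | project
--------+--------
Audit   | Helix  
Plan    | Delta  
Migrate | Orion  
Train   | Delta  
Review  | Orion  
Deploy  | NULL   


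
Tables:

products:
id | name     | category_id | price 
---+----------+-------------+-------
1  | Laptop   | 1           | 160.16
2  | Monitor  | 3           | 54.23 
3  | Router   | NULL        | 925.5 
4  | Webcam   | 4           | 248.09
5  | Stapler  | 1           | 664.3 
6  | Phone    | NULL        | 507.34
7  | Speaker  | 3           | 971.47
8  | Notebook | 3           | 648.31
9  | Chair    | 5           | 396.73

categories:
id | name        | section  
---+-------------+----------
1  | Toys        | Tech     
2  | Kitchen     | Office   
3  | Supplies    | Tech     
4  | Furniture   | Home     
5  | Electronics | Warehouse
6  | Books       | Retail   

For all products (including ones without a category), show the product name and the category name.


LEFT JOIN keeps every row from products (the left table); where category_id has no match in categories, the category columns become NULL. Walk through each product:
  - product 1 (Laptop): category_id=1 -> matches Toys
  - product 2 (Monitor): category_id=3 -> matches Supplies
  - product 3 (Router): category_id=NULL, no match -> kept with NULL
  - product 4 (Webcam): category_id=4 -> matches Furniture
  - product 5 (Stapler): category_id=1 -> matches Toys
  - product 6 (Phone): category_id=NULL, no match -> kept with NULL
  - product 7 (Speaker): category_id=3 -> matches Supplies
  - product 8 (Notebook): category_id=3 -> matches Supplies
  - product 9 (Chair): category_id=5 -> matches Electronics
All 9 rows appear; 2 have NULL category.

SQL:
SELECT a.name, b.name AS category
FROM products a
LEFT JOIN categories b ON a.category_id = b.id

Result:
name     | category   
---------+------------
Laptop   | Toys       
Monitor  | Supplies   
Router   | NULL       
Webcam   | Furniture  
Stapler  | Toys       
Phone    | NULL       
Speaker  | Supplies   
Notebook | Supplies   
Chair    | Electronics


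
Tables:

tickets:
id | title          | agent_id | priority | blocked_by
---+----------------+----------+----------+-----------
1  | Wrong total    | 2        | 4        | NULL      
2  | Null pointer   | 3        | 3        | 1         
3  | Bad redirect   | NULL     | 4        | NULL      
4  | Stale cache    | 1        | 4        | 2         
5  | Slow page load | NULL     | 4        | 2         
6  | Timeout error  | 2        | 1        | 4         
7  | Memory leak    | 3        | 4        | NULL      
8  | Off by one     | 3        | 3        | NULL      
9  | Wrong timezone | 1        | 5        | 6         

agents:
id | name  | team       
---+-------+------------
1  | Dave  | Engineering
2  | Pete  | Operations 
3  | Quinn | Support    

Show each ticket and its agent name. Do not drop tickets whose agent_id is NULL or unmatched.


LEFT JOIN keeps every row from tickets (the left table); where agent_id has no match in agents, the agent columns become NULL. Walk through each ticket:
  - ticket 1 (Wrong total): agent_id=2 -> matches Pete
  - ticket 2 (Null pointer): agent_id=3 -> matches Quinn
  - ticket 3 (Bad redirect): agent_id=NULL, no match -> kept with NULL
  - ticket 4 (Stale cache): agent_id=1 -> matches Dave
  - ticket 5 (Slow page load): agent_id=NULL, no match -> kept with NULL
  - ticket 6 (Timeout error): agent_id=2 -> matches Pete
  - ticket 7 (Memory leak): agent_id=3 -> matches Quinn
  - ticket 8 (Off by one): agent_id=3 -> matches Quinn
  - ticket 9 (Wrong timezone): agent_id=1 -> matches Dave
All 9 rows appear; 2 have NULL agent.

SQL:
SELECT a.title, b.name AS agent
FROM tickets a
LEFT JOIN agents b ON a.agent_id = b.id

Result:
title          | agent
---------------+------
Wrong total    | Pete 
Null pointer   | Quinn
Bad redirect   | NULL 
Stale cache    | Dave 
Slow page load | NULL 
Timeout error  | Pete 
Memory leak    | Quinn
Off by one     | Quinn
Wrong timezone | Dave 


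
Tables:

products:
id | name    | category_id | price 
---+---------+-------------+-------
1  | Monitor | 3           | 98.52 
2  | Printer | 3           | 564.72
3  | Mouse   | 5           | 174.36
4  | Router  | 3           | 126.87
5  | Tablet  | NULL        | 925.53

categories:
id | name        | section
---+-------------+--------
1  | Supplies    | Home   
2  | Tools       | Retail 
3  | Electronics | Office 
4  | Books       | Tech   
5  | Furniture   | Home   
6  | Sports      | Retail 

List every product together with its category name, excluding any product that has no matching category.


INNER JOIN keeps only products rows whose category_id matches an id in categories. Walk through each product:
  - product 1 (Monitor): category_id=3 -> matches Electronics
  - product 2 (Printer): category_id=3 -> matches Electronics
  - product 3 (Mouse): category_id=5 -> matches Furniture
  - product 4 (Router): category_id=3 -> matches Electronics
  - product 5 (Tablet): category_id=NULL, no match -> dropped
So 1 of 5 rows is dropped.

SQL:
SELECT a.name, b.name AS category
FROM products a
INNER JOIN categories b ON a.category_id = b.id

Result:
name    | category   
--------+------------
Monitor | Electronics
Printer | Electronics
Mouse   | Furniture  
Router  | Electronics


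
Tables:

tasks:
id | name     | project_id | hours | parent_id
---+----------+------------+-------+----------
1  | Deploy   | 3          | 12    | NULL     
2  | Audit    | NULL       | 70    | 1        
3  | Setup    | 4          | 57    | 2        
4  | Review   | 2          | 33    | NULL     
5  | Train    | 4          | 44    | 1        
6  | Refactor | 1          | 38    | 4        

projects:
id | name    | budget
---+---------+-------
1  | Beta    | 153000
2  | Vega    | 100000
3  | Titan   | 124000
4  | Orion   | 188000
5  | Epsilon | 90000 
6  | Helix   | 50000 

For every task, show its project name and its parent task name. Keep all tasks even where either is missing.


Two LEFT JOINs from the same base table tasks: one to projects via project_id, one to tasks itself via parent_id. Both are LEFT so every task is preserved.
Match against projects:
  - task 1 (Deploy): project_id=3 -> matches Titan
  - task 2 (Audit): project_id=NULL, no match -> kept with NULL
  - task 3 (Setup): project_id=4 -> matches Orion
  - task 4 (Review): project_id=2 -> matches Vega
  - task 5 (Train): project_id=4 -> matches Orion
  - task 6 (Refactor): project_id=1 -> matches Beta
Match against tasks (self):
  - task 1 (Deploy): parent_id=NULL -> NULL
  - task 2 (Audit): parent_id=1 -> Deploy
  - task 3 (Setup): parent_id=2 -> Audit
  - task 4 (Review): parent_id=NULL -> NULL
  - task 5 (Train): parent_id=1 -> Deploy
  - task 6 (Refactor): parent_id=4 -> Review

SQL:
SELECT a.name, b.name AS project, c.name AS parent
FROM tasks a
LEFT JOIN projects b ON a.project_id = b.id
LEFT JOIN tasks c ON a.parent_id = c.id

Result:
name     | project | parent
---------+---------+-------
Deploy   | Titan   | NULL  
Audit    | NULL    | Deploy
Setup    | Orion   | Audit 
Review   | Vega    | NULL  
Train    | Orion   | Deploy
Refactor | Beta    | Review
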